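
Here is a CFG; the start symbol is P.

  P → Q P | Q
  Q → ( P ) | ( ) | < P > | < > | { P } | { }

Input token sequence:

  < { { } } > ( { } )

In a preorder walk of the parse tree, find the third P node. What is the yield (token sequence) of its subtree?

[P [Q < [P [Q { [P [Q { }]] }]] >] [P [Q ( [P [Q { }]] )]]]

{ }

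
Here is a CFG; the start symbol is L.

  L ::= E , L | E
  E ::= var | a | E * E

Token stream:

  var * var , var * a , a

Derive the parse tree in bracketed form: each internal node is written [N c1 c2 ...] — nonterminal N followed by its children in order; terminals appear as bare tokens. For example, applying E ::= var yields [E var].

L
E , L
E * E , L
var * E , L
var * var , L
var * var , E , L
var * var , E * E , L
var * var , var * E , L
var * var , var * a , L
var * var , var * a , E
var * var , var * a , a

[L [E [E var] * [E var]] , [L [E [E var] * [E a]] , [L [E a]]]]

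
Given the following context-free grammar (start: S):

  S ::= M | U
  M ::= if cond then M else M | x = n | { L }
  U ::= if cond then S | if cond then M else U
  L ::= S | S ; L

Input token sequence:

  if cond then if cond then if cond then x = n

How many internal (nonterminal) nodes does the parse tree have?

[S [U if cond then [S [U if cond then [S [U if cond then [S [M x = n]]]]]]]]

8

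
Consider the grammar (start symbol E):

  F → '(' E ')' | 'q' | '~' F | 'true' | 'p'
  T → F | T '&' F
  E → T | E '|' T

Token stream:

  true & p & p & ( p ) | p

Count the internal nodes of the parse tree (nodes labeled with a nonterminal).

15

[E [E [T [T [T [T [F true]] & [F p]] & [F p]] & [F ( [E [T [F p]]] )]]] | [T [F p]]]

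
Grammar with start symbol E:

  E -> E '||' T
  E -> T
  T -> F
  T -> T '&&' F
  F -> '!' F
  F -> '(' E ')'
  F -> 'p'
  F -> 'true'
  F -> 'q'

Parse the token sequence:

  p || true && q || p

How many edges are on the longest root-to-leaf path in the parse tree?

[E [E [E [T [F p]]] || [T [T [F true]] && [F q]]] || [T [F p]]]

5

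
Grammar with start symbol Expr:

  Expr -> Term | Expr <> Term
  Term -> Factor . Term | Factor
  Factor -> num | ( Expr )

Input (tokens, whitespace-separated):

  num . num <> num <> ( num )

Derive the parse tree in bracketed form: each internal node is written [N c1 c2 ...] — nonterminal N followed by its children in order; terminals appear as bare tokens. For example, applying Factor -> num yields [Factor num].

Expr
Expr <> Term
Expr <> Term <> Term
Term <> Term <> Term
Factor . Term <> Term <> Term
num . Term <> Term <> Term
num . Factor <> Term <> Term
num . num <> Term <> Term
num . num <> Factor <> Term
num . num <> num <> Term
num . num <> num <> Factor
num . num <> num <> ( Expr )
num . num <> num <> ( Term )
num . num <> num <> ( Factor )
num . num <> num <> ( num )

[Expr [Expr [Expr [Term [Factor num] . [Term [Factor num]]]] <> [Term [Factor num]]] <> [Term [Factor ( [Expr [Term [Factor num]]] )]]]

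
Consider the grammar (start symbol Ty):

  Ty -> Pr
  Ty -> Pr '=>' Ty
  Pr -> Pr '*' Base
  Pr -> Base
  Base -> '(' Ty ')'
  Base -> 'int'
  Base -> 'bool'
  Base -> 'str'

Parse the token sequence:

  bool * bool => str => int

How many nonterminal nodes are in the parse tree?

11

[Ty [Pr [Pr [Base bool]] * [Base bool]] => [Ty [Pr [Base str]] => [Ty [Pr [Base int]]]]]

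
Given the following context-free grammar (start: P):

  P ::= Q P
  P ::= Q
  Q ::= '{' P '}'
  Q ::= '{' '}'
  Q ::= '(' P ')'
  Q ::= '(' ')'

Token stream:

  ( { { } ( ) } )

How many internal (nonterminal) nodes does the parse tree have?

8

[P [Q ( [P [Q { [P [Q { }] [P [Q ( )]]] }]] )]]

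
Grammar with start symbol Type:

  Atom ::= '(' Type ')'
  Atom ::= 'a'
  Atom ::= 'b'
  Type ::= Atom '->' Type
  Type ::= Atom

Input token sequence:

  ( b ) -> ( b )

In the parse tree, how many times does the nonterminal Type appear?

4

[Type [Atom ( [Type [Atom b]] )] -> [Type [Atom ( [Type [Atom b]] )]]]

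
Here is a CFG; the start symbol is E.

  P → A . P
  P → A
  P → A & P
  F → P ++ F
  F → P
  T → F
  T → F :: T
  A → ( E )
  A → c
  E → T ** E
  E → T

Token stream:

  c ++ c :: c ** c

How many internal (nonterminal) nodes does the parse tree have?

[E [T [F [P [A c]] ++ [F [P [A c]]]] :: [T [F [P [A c]]]]] ** [E [T [F [P [A c]]]]]]

17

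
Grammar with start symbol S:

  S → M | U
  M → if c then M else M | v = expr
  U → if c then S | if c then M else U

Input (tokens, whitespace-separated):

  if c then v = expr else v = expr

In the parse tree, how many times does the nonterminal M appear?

[S [M if c then [M v = expr] else [M v = expr]]]

3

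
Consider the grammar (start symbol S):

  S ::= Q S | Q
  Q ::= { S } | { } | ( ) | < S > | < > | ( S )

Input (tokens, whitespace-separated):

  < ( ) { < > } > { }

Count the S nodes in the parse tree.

5

[S [Q < [S [Q ( )] [S [Q { [S [Q < >]] }]]] >] [S [Q { }]]]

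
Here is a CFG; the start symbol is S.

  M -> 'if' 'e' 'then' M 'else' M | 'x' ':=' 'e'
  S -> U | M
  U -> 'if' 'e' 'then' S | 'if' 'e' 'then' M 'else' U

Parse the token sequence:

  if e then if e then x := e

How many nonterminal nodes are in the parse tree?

[S [U if e then [S [U if e then [S [M x := e]]]]]]

6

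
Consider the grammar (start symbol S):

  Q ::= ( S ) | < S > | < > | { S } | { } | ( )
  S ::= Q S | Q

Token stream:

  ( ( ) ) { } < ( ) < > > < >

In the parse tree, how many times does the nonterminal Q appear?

7

[S [Q ( [S [Q ( )]] )] [S [Q { }] [S [Q < [S [Q ( )] [S [Q < >]]] >] [S [Q < >]]]]]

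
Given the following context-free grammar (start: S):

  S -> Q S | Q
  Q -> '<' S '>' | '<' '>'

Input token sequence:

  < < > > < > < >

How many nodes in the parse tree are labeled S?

[S [Q < [S [Q < >]] >] [S [Q < >] [S [Q < >]]]]

4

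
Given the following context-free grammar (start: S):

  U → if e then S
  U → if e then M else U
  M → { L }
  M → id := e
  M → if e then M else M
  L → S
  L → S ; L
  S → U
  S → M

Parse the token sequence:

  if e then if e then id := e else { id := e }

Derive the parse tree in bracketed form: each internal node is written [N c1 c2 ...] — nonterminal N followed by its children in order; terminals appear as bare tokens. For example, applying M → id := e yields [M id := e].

S
U
if e then S
if e then M
if e then if e then M else M
if e then if e then id := e else M
if e then if e then id := e else { L }
if e then if e then id := e else { S }
if e then if e then id := e else { M }
if e then if e then id := e else { id := e }

[S [U if e then [S [M if e then [M id := e] else [M { [L [S [M id := e]]] }]]]]]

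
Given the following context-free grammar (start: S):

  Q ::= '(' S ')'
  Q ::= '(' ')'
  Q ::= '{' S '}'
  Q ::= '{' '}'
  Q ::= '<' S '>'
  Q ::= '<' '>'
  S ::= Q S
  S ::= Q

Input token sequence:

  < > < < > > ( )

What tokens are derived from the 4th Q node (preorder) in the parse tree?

( )

[S [Q < >] [S [Q < [S [Q < >]] >] [S [Q ( )]]]]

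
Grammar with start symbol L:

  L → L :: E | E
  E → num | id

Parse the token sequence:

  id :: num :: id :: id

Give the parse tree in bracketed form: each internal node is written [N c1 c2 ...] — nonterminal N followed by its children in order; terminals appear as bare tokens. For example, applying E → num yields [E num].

[L [L [L [L [E id]] :: [E num]] :: [E id]] :: [E id]]

L
L :: E
L :: E :: E
L :: E :: E :: E
E :: E :: E :: E
id :: E :: E :: E
id :: num :: E :: E
id :: num :: id :: E
id :: num :: id :: id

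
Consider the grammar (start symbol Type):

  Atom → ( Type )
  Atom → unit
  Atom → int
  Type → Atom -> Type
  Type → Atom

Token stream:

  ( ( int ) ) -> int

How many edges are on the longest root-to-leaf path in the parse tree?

[Type [Atom ( [Type [Atom ( [Type [Atom int]] )]] )] -> [Type [Atom int]]]

6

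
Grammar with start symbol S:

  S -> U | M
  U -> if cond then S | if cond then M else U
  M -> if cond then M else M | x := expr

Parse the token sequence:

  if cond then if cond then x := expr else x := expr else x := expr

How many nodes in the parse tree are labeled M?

[S [M if cond then [M if cond then [M x := expr] else [M x := expr]] else [M x := expr]]]

5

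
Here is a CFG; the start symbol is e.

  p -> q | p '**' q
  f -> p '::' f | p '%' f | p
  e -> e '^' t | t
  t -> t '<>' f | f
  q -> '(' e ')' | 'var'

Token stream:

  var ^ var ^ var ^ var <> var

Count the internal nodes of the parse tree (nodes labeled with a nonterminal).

[e [e [e [e [t [f [p [q var]]]]] ^ [t [f [p [q var]]]]] ^ [t [f [p [q var]]]]] ^ [t [t [f [p [q var]]]] <> [f [p [q var]]]]]

24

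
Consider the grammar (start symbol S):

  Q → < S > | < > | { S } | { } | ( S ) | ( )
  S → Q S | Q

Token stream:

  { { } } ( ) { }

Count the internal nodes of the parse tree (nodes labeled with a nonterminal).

[S [Q { [S [Q { }]] }] [S [Q ( )] [S [Q { }]]]]

8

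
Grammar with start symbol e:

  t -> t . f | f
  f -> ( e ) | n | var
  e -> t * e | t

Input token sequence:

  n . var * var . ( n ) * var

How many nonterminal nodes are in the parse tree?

[e [t [t [f n]] . [f var]] * [e [t [t [f var]] . [f ( [e [t [f n]]] )]] * [e [t [f var]]]]]

16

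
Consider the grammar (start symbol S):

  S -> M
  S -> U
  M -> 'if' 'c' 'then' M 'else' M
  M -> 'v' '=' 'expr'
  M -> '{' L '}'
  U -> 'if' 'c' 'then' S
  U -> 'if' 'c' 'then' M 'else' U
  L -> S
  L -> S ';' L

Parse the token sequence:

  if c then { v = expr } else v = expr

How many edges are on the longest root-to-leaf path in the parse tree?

[S [M if c then [M { [L [S [M v = expr]]] }] else [M v = expr]]]

6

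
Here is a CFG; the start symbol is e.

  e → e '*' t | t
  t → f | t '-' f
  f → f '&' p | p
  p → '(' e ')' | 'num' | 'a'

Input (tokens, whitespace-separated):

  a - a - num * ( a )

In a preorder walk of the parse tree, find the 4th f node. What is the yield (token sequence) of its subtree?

( a )

[e [e [t [t [t [f [p a]]] - [f [p a]]] - [f [p num]]]] * [t [f [p ( [e [t [f [p a]]]] )]]]]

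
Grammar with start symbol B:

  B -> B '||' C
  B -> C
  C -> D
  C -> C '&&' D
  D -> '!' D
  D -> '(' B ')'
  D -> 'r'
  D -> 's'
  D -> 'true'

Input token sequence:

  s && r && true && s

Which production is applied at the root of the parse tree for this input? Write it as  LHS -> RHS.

B -> C

[B [C [C [C [C [D s]] && [D r]] && [D true]] && [D s]]]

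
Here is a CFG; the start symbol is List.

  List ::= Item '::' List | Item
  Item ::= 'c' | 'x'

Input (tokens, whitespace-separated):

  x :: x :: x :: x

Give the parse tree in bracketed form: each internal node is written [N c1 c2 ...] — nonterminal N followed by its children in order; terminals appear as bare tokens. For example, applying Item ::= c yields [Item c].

[List [Item x] :: [List [Item x] :: [List [Item x] :: [List [Item x]]]]]

List
Item :: List
x :: List
x :: Item :: List
x :: x :: List
x :: x :: Item :: List
x :: x :: x :: List
x :: x :: x :: Item
x :: x :: x :: x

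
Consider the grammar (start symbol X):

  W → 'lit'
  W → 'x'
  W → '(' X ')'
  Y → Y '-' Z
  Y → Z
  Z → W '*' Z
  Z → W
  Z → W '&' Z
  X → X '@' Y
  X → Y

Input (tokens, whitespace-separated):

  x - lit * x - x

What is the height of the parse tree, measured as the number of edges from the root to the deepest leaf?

6

[X [Y [Y [Y [Z [W x]]] - [Z [W lit] * [Z [W x]]]] - [Z [W x]]]]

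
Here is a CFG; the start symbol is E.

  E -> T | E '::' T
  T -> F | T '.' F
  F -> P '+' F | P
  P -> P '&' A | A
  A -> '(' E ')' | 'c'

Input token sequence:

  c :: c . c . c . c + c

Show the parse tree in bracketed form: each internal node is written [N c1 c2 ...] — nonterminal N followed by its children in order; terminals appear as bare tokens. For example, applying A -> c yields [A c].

[E [E [T [F [P [A c]]]]] :: [T [T [T [T [F [P [A c]]]] . [F [P [A c]]]] . [F [P [A c]]]] . [F [P [A c]] + [F [P [A c]]]]]]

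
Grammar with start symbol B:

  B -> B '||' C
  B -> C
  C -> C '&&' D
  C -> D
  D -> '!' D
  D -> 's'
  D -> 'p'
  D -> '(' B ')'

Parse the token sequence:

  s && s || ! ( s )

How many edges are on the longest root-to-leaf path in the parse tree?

7

[B [B [C [C [D s]] && [D s]]] || [C [D ! [D ( [B [C [D s]]] )]]]]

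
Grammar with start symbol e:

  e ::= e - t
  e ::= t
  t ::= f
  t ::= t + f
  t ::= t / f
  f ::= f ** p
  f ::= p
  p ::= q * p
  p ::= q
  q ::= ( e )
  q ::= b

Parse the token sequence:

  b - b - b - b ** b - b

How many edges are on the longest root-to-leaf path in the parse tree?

9

[e [e [e [e [e [t [f [p [q b]]]]] - [t [f [p [q b]]]]] - [t [f [p [q b]]]]] - [t [f [f [p [q b]]] ** [p [q b]]]]] - [t [f [p [q b]]]]]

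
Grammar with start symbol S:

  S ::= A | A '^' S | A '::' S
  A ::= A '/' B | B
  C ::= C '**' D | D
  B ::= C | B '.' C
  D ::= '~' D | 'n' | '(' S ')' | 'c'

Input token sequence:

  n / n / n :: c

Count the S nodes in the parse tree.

[S [A [A [A [B [C [D n]]]] / [B [C [D n]]]] / [B [C [D n]]]] :: [S [A [B [C [D c]]]]]]

2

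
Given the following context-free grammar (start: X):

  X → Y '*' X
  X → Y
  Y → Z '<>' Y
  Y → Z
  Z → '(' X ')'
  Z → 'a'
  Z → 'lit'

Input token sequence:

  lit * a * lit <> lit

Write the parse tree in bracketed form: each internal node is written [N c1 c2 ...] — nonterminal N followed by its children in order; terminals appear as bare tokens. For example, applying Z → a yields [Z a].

[X [Y [Z lit]] * [X [Y [Z a]] * [X [Y [Z lit] <> [Y [Z lit]]]]]]

X
Y * X
Z * X
lit * X
lit * Y * X
lit * Z * X
lit * a * X
lit * a * Y
lit * a * Z <> Y
lit * a * lit <> Y
lit * a * lit <> Z
lit * a * lit <> lit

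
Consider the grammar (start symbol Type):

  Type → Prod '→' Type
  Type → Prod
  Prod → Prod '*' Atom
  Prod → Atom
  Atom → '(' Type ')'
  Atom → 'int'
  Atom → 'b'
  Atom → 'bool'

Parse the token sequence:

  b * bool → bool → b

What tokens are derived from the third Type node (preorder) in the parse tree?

b

[Type [Prod [Prod [Atom b]] * [Atom bool]] → [Type [Prod [Atom bool]] → [Type [Prod [Atom b]]]]]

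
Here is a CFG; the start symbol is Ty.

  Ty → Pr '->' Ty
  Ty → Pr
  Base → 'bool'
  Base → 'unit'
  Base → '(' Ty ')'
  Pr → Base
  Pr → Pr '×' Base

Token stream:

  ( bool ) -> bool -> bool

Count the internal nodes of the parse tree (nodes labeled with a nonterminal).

12

[Ty [Pr [Base ( [Ty [Pr [Base bool]]] )]] -> [Ty [Pr [Base bool]] -> [Ty [Pr [Base bool]]]]]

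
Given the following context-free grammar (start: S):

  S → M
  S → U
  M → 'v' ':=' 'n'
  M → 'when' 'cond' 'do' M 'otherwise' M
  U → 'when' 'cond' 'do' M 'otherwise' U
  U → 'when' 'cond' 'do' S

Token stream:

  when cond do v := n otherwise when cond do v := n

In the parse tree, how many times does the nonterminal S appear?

[S [U when cond do [M v := n] otherwise [U when cond do [S [M v := n]]]]]

2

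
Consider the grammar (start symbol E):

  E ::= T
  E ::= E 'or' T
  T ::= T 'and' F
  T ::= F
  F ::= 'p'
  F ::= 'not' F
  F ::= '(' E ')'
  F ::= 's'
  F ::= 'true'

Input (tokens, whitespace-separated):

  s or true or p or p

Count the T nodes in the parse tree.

[E [E [E [E [T [F s]]] or [T [F true]]] or [T [F p]]] or [T [F p]]]

4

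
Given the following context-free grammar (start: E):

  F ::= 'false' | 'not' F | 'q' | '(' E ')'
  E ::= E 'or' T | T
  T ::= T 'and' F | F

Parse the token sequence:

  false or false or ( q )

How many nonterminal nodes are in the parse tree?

12

[E [E [E [T [F false]]] or [T [F false]]] or [T [F ( [E [T [F q]]] )]]]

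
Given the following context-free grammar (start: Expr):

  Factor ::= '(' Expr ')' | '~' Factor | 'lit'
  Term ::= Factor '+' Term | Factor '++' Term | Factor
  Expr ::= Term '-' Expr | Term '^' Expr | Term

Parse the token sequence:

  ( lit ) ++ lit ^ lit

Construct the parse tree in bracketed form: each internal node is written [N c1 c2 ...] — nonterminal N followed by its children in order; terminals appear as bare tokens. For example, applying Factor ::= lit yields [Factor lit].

Expr
Term ^ Expr
Factor ++ Term ^ Expr
( Expr ) ++ Term ^ Expr
( Term ) ++ Term ^ Expr
( Factor ) ++ Term ^ Expr
( lit ) ++ Term ^ Expr
( lit ) ++ Factor ^ Expr
( lit ) ++ lit ^ Expr
( lit ) ++ lit ^ Term
( lit ) ++ lit ^ Factor
( lit ) ++ lit ^ lit

[Expr [Term [Factor ( [Expr [Term [Factor lit]]] )] ++ [Term [Factor lit]]] ^ [Expr [Term [Factor lit]]]]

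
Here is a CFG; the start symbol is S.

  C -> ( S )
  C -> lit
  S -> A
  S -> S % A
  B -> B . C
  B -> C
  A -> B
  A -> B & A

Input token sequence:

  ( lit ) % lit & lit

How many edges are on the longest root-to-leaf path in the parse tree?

9

[S [S [A [B [C ( [S [A [B [C lit]]]] )]]]] % [A [B [C lit]] & [A [B [C lit]]]]]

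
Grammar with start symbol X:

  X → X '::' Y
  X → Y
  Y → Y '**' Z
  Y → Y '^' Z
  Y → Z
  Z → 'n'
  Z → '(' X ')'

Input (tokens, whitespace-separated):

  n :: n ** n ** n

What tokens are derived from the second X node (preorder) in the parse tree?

[X [X [Y [Z n]]] :: [Y [Y [Y [Z n]] ** [Z n]] ** [Z n]]]

n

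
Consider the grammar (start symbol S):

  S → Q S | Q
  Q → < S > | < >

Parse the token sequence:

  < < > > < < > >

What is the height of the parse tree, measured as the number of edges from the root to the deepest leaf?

[S [Q < [S [Q < >]] >] [S [Q < [S [Q < >]] >]]]

5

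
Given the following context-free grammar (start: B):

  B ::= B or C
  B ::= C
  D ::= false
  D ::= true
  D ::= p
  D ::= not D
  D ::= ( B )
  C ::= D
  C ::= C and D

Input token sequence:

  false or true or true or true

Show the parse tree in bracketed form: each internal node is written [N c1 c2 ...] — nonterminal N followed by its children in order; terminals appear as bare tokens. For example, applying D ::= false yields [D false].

B
B or C
B or C or C
B or C or C or C
C or C or C or C
D or C or C or C
false or C or C or C
false or D or C or C
false or true or C or C
false or true or D or C
false or true or true or C
false or true or true or D
false or true or true or true

[B [B [B [B [C [D false]]] or [C [D true]]] or [C [D true]]] or [C [D true]]]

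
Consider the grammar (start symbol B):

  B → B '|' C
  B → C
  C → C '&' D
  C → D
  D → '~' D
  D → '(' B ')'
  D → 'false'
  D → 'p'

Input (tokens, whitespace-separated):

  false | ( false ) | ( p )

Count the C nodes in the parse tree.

5

[B [B [B [C [D false]]] | [C [D ( [B [C [D false]]] )]]] | [C [D ( [B [C [D p]]] )]]]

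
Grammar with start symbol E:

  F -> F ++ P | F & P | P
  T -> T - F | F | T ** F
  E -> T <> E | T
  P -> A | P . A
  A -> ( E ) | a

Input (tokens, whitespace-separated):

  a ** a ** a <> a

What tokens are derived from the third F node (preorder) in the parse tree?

[E [T [T [T [F [P [A a]]]] ** [F [P [A a]]]] ** [F [P [A a]]]] <> [E [T [F [P [A a]]]]]]

a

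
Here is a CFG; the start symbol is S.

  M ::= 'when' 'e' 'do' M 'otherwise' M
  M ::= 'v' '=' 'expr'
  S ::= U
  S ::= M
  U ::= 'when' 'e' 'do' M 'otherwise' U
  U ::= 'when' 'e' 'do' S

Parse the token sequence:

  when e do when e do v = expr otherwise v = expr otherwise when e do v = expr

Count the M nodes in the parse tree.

4

[S [U when e do [M when e do [M v = expr] otherwise [M v = expr]] otherwise [U when e do [S [M v = expr]]]]]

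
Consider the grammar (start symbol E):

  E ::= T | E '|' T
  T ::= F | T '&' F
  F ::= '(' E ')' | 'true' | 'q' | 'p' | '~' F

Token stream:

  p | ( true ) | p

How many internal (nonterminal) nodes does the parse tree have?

[E [E [E [T [F p]]] | [T [F ( [E [T [F true]]] )]]] | [T [F p]]]

12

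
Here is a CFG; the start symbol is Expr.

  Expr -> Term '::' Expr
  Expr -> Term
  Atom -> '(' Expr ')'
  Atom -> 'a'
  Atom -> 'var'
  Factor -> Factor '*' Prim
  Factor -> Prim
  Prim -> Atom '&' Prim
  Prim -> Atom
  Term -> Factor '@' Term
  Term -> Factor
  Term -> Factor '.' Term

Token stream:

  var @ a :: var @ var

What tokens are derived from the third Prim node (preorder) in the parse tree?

var

[Expr [Term [Factor [Prim [Atom var]]] @ [Term [Factor [Prim [Atom a]]]]] :: [Expr [Term [Factor [Prim [Atom var]]] @ [Term [Factor [Prim [Atom var]]]]]]]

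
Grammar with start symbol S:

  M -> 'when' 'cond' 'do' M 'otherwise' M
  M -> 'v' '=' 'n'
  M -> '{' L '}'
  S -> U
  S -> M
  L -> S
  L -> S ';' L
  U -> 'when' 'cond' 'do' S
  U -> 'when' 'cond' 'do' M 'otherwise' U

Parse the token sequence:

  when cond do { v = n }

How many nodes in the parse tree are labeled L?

[S [U when cond do [S [M { [L [S [M v = n]]] }]]]]

1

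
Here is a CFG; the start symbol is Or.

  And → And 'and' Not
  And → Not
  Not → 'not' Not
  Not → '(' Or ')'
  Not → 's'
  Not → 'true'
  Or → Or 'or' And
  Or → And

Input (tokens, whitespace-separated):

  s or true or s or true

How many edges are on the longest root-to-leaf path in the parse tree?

[Or [Or [Or [Or [And [Not s]]] or [And [Not true]]] or [And [Not s]]] or [And [Not true]]]

6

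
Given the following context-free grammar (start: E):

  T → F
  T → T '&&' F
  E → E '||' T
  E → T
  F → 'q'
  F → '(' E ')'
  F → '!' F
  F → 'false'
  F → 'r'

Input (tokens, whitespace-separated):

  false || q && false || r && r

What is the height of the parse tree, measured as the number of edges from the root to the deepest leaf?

5

[E [E [E [T [F false]]] || [T [T [F q]] && [F false]]] || [T [T [F r]] && [F r]]]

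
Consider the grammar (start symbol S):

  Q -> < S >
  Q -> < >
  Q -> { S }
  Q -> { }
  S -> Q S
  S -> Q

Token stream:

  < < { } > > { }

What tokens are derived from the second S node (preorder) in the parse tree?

< { } >

[S [Q < [S [Q < [S [Q { }]] >]] >] [S [Q { }]]]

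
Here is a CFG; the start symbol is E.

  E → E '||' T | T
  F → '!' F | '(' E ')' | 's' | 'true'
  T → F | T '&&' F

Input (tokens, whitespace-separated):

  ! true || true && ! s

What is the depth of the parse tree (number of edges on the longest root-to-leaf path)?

5

[E [E [T [F ! [F true]]]] || [T [T [F true]] && [F ! [F s]]]]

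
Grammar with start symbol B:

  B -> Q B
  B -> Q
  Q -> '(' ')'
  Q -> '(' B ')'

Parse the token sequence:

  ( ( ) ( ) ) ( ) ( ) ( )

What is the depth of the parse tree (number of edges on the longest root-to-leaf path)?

[B [Q ( [B [Q ( )] [B [Q ( )]]] )] [B [Q ( )] [B [Q ( )] [B [Q ( )]]]]]

5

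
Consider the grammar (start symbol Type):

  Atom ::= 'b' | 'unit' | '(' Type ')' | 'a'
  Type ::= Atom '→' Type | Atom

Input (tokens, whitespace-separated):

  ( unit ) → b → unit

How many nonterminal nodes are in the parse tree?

[Type [Atom ( [Type [Atom unit]] )] → [Type [Atom b] → [Type [Atom unit]]]]

8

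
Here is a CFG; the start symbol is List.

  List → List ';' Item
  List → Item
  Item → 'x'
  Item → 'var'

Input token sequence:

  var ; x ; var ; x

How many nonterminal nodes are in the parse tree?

[List [List [List [List [Item var]] ; [Item x]] ; [Item var]] ; [Item x]]

8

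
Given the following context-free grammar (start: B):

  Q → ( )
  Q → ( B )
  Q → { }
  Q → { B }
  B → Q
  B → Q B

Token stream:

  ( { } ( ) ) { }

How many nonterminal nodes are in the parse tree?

8

[B [Q ( [B [Q { }] [B [Q ( )]]] )] [B [Q { }]]]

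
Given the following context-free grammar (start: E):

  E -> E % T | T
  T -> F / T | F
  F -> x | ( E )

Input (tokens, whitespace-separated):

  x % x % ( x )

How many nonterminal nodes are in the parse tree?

12

[E [E [E [T [F x]]] % [T [F x]]] % [T [F ( [E [T [F x]]] )]]]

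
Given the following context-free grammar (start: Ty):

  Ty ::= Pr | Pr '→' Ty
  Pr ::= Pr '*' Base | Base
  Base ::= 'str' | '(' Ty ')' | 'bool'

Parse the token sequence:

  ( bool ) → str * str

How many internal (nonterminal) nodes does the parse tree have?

11

[Ty [Pr [Base ( [Ty [Pr [Base bool]]] )]] → [Ty [Pr [Pr [Base str]] * [Base str]]]]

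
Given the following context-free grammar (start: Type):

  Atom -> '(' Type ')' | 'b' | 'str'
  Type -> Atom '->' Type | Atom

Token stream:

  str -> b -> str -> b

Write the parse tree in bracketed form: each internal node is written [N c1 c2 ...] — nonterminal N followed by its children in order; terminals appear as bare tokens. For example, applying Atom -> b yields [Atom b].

Type
Atom -> Type
str -> Type
str -> Atom -> Type
str -> b -> Type
str -> b -> Atom -> Type
str -> b -> str -> Type
str -> b -> str -> Atom
str -> b -> str -> b

[Type [Atom str] -> [Type [Atom b] -> [Type [Atom str] -> [Type [Atom b]]]]]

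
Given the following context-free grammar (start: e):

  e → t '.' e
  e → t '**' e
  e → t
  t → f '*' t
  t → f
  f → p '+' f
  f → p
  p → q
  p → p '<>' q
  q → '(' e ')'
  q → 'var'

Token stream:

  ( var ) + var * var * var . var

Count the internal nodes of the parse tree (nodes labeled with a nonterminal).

26

[e [t [f [p [q ( [e [t [f [p [q var]]]]] )]] + [f [p [q var]]]] * [t [f [p [q var]]] * [t [f [p [q var]]]]]] . [e [t [f [p [q var]]]]]]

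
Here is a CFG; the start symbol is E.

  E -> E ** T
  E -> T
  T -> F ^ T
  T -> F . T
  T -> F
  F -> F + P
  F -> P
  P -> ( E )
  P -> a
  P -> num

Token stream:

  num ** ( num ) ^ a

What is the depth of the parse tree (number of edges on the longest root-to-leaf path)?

[E [E [T [F [P num]]]] ** [T [F [P ( [E [T [F [P num]]]] )]] ^ [T [F [P a]]]]]

8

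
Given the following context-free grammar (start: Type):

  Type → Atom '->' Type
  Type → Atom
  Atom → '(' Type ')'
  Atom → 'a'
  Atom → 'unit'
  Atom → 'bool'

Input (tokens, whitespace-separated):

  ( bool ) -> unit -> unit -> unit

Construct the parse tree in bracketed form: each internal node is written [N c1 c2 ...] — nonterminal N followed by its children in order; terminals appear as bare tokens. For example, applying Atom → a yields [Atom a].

[Type [Atom ( [Type [Atom bool]] )] -> [Type [Atom unit] -> [Type [Atom unit] -> [Type [Atom unit]]]]]

Type
Atom -> Type
( Type ) -> Type
( Atom ) -> Type
( bool ) -> Type
( bool ) -> Atom -> Type
( bool ) -> unit -> Type
( bool ) -> unit -> Atom -> Type
( bool ) -> unit -> unit -> Type
( bool ) -> unit -> unit -> Atom
( bool ) -> unit -> unit -> unit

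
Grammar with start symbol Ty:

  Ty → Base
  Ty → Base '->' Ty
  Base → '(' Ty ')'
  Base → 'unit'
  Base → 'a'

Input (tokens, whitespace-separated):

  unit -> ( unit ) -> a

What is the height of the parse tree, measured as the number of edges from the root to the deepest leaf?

5

[Ty [Base unit] -> [Ty [Base ( [Ty [Base unit]] )] -> [Ty [Base a]]]]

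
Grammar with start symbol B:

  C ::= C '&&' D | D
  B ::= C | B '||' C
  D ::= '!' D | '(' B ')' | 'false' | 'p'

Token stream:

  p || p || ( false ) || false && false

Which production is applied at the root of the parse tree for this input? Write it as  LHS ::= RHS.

B ::= B '||' C

[B [B [B [B [C [D p]]] || [C [D p]]] || [C [D ( [B [C [D false]]] )]]] || [C [C [D false]] && [D false]]]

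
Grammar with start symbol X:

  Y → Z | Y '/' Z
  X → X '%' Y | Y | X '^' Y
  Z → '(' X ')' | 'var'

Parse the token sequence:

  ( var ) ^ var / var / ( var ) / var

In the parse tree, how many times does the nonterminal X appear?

[X [X [Y [Z ( [X [Y [Z var]]] )]]] ^ [Y [Y [Y [Y [Z var]] / [Z var]] / [Z ( [X [Y [Z var]]] )]] / [Z var]]]

4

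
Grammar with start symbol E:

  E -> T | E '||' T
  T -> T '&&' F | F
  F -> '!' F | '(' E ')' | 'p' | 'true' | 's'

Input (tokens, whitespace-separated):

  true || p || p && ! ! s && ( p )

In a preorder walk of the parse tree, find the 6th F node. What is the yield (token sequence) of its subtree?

[E [E [E [T [F true]]] || [T [F p]]] || [T [T [T [F p]] && [F ! [F ! [F s]]]] && [F ( [E [T [F p]]] )]]]

s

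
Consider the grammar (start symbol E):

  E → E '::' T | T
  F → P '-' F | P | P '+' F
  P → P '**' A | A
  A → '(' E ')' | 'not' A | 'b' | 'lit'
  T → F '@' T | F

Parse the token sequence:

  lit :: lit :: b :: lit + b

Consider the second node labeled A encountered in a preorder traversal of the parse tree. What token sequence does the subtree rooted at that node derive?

[E [E [E [E [T [F [P [A lit]]]]] :: [T [F [P [A lit]]]]] :: [T [F [P [A b]]]]] :: [T [F [P [A lit]] + [F [P [A b]]]]]]

lit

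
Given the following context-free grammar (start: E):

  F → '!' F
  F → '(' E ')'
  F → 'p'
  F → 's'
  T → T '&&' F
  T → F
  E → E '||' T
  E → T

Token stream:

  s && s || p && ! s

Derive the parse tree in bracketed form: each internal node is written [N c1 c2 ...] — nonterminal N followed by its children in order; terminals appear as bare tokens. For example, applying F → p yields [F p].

[E [E [T [T [F s]] && [F s]]] || [T [T [F p]] && [F ! [F s]]]]

E
E || T
T || T
T && F || T
F && F || T
s && F || T
s && s || T
s && s || T && F
s && s || F && F
s && s || p && F
s && s || p && ! F
s && s || p && ! s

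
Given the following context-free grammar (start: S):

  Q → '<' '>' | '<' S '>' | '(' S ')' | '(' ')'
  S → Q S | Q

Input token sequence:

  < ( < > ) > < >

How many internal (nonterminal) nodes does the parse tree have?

8

[S [Q < [S [Q ( [S [Q < >]] )]] >] [S [Q < >]]]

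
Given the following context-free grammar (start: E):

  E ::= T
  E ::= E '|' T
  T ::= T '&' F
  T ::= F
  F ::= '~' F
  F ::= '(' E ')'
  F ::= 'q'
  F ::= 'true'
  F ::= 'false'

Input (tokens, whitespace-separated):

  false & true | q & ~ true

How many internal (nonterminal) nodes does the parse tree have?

[E [E [T [T [F false]] & [F true]]] | [T [T [F q]] & [F ~ [F true]]]]

11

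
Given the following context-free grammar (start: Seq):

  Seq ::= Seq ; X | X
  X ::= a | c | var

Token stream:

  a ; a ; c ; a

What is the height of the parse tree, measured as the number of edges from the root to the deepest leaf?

5

[Seq [Seq [Seq [Seq [X a]] ; [X a]] ; [X c]] ; [X a]]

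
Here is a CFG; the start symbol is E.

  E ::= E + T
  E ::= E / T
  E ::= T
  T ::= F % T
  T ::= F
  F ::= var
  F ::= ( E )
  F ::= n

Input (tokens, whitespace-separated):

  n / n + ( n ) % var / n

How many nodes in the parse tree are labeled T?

6

[E [E [E [E [T [F n]]] / [T [F n]]] + [T [F ( [E [T [F n]]] )] % [T [F var]]]] / [T [F n]]]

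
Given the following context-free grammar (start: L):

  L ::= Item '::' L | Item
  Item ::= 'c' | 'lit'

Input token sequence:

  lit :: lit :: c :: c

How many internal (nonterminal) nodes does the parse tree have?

[L [Item lit] :: [L [Item lit] :: [L [Item c] :: [L [Item c]]]]]

8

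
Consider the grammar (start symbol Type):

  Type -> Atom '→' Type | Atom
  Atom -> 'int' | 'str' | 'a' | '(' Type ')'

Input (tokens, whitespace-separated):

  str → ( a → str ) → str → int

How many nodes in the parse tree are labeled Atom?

6

[Type [Atom str] → [Type [Atom ( [Type [Atom a] → [Type [Atom str]]] )] → [Type [Atom str] → [Type [Atom int]]]]]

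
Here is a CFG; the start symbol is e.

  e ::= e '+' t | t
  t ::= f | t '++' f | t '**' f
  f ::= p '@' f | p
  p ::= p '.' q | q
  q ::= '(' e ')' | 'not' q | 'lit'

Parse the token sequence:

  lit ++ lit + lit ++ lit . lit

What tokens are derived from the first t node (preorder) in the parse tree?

[e [e [t [t [f [p [q lit]]]] ++ [f [p [q lit]]]]] + [t [t [f [p [q lit]]]] ++ [f [p [p [q lit]] . [q lit]]]]]

lit ++ lit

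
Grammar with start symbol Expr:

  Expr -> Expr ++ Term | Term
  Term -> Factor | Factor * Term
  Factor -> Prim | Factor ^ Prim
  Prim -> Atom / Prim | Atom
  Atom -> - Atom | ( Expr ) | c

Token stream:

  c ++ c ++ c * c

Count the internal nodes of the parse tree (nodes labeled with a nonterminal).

19

[Expr [Expr [Expr [Term [Factor [Prim [Atom c]]]]] ++ [Term [Factor [Prim [Atom c]]]]] ++ [Term [Factor [Prim [Atom c]]] * [Term [Factor [Prim [Atom c]]]]]]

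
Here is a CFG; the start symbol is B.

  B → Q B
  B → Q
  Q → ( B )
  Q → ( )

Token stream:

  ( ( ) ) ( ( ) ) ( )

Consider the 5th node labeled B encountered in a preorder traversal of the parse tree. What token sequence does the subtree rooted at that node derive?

( )

[B [Q ( [B [Q ( )]] )] [B [Q ( [B [Q ( )]] )] [B [Q ( )]]]]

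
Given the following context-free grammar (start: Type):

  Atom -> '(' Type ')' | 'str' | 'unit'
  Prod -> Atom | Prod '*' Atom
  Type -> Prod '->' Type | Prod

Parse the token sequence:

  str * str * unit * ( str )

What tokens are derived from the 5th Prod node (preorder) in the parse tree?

str

[Type [Prod [Prod [Prod [Prod [Atom str]] * [Atom str]] * [Atom unit]] * [Atom ( [Type [Prod [Atom str]]] )]]]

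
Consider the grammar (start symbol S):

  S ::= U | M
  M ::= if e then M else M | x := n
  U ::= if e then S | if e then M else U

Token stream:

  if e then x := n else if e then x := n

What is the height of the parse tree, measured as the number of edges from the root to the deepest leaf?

5

[S [U if e then [M x := n] else [U if e then [S [M x := n]]]]]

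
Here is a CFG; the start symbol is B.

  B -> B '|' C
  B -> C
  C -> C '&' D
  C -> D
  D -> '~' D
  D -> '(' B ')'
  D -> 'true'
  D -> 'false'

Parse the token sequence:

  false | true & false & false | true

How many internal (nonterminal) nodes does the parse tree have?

13

[B [B [B [C [D false]]] | [C [C [C [D true]] & [D false]] & [D false]]] | [C [D true]]]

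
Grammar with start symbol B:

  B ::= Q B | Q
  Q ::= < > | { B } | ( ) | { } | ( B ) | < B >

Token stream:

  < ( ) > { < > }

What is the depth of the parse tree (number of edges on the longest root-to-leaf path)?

5

[B [Q < [B [Q ( )]] >] [B [Q { [B [Q < >]] }]]]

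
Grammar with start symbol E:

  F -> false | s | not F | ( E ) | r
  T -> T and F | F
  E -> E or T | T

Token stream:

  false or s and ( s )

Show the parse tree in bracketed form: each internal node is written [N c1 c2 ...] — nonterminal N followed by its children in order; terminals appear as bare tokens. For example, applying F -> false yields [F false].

E
E or T
T or T
F or T
false or T
false or T and F
false or F and F
false or s and F
false or s and ( E )
false or s and ( T )
false or s and ( F )
false or s and ( s )

[E [E [T [F false]]] or [T [T [F s]] and [F ( [E [T [F s]]] )]]]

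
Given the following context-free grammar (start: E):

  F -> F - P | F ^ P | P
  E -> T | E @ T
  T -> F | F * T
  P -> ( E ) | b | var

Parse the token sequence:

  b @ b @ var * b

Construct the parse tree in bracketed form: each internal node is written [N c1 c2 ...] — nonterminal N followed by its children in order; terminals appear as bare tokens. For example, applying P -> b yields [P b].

[E [E [E [T [F [P b]]]] @ [T [F [P b]]]] @ [T [F [P var]] * [T [F [P b]]]]]

E
E @ T
E @ T @ T
T @ T @ T
F @ T @ T
P @ T @ T
b @ T @ T
b @ F @ T
b @ P @ T
b @ b @ T
b @ b @ F * T
b @ b @ P * T
b @ b @ var * T
b @ b @ var * F
b @ b @ var * P
b @ b @ var * b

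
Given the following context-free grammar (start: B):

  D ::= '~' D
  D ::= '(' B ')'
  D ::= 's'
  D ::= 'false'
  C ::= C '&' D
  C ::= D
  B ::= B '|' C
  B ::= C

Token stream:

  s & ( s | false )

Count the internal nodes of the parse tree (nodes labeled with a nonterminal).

[B [C [C [D s]] & [D ( [B [B [C [D s]]] | [C [D false]]] )]]]

11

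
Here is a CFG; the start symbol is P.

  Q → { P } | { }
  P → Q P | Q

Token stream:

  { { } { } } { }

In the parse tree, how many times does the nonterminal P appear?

4

[P [Q { [P [Q { }] [P [Q { }]]] }] [P [Q { }]]]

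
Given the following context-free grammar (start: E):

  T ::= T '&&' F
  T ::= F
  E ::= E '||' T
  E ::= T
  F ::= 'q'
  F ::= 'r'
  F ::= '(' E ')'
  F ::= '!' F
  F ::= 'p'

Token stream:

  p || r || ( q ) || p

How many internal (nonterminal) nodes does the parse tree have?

[E [E [E [E [T [F p]]] || [T [F r]]] || [T [F ( [E [T [F q]]] )]]] || [T [F p]]]

15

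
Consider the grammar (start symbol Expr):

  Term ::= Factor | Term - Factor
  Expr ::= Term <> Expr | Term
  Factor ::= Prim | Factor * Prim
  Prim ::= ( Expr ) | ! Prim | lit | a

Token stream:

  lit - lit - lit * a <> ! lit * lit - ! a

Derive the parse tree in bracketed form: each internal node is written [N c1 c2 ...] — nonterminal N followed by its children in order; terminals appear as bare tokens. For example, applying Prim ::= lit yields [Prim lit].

Expr
Term <> Expr
Term - Factor <> Expr
Term - Factor - Factor <> Expr
Factor - Factor - Factor <> Expr
Prim - Factor - Factor <> Expr
lit - Factor - Factor <> Expr
lit - Prim - Factor <> Expr
lit - lit - Factor <> Expr
lit - lit - Factor * Prim <> Expr
lit - lit - Prim * Prim <> Expr
lit - lit - lit * Prim <> Expr
lit - lit - lit * a <> Expr
lit - lit - lit * a <> Term
lit - lit - lit * a <> Term - Factor
lit - lit - lit * a <> Factor - Factor
lit - lit - lit * a <> Factor * Prim - Factor
lit - lit - lit * a <> Prim * Prim - Factor
lit - lit - lit * a <> ! Prim * Prim - Factor
lit - lit - lit * a <> ! lit * Prim - Factor
lit - lit - lit * a <> ! lit * lit - Factor
lit - lit - lit * a <> ! lit * lit - Prim
lit - lit - lit * a <> ! lit * lit - ! Prim
lit - lit - lit * a <> ! lit * lit - ! a

[Expr [Term [Term [Term [Factor [Prim lit]]] - [Factor [Prim lit]]] - [Factor [Factor [Prim lit]] * [Prim a]]] <> [Expr [Term [Term [Factor [Factor [Prim ! [Prim lit]]] * [Prim lit]]] - [Factor [Prim ! [Prim a]]]]]]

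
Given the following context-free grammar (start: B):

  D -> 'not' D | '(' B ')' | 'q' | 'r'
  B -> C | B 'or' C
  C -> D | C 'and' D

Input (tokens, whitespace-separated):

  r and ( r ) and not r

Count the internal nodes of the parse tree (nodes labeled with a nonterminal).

[B [C [C [C [D r]] and [D ( [B [C [D r]]] )]] and [D not [D r]]]]

11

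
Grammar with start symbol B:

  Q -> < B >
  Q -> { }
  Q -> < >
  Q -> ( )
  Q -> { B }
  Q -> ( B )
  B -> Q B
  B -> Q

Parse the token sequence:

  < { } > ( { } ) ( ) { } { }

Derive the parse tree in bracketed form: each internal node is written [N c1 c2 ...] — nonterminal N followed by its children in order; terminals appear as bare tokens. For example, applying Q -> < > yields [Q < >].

[B [Q < [B [Q { }]] >] [B [Q ( [B [Q { }]] )] [B [Q ( )] [B [Q { }] [B [Q { }]]]]]]

B
Q B
< B > B
< Q > B
< { } > B
< { } > Q B
< { } > ( B ) B
< { } > ( Q ) B
< { } > ( { } ) B
< { } > ( { } ) Q B
< { } > ( { } ) ( ) B
< { } > ( { } ) ( ) Q B
< { } > ( { } ) ( ) { } B
< { } > ( { } ) ( ) { } Q
< { } > ( { } ) ( ) { } { }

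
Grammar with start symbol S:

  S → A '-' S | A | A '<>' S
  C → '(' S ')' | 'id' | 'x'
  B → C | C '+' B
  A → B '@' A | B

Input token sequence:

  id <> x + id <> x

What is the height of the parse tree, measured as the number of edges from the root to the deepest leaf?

6

[S [A [B [C id]]] <> [S [A [B [C x] + [B [C id]]]] <> [S [A [B [C x]]]]]]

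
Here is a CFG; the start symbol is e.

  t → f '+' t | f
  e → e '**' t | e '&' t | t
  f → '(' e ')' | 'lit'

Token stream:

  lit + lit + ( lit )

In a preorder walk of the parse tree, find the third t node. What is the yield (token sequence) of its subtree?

( lit )

[e [t [f lit] + [t [f lit] + [t [f ( [e [t [f lit]]] )]]]]]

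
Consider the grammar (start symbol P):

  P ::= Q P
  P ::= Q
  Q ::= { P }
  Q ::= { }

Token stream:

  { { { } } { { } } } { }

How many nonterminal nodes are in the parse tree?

[P [Q { [P [Q { [P [Q { }]] }] [P [Q { [P [Q { }]] }]]] }] [P [Q { }]]]

12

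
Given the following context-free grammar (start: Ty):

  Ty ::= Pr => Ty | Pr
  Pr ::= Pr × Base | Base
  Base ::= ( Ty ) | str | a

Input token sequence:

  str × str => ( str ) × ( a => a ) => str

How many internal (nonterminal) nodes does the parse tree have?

[Ty [Pr [Pr [Base str]] × [Base str]] => [Ty [Pr [Pr [Base ( [Ty [Pr [Base str]]] )]] × [Base ( [Ty [Pr [Base a]] => [Ty [Pr [Base a]]]] )]] => [Ty [Pr [Base str]]]]]

22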